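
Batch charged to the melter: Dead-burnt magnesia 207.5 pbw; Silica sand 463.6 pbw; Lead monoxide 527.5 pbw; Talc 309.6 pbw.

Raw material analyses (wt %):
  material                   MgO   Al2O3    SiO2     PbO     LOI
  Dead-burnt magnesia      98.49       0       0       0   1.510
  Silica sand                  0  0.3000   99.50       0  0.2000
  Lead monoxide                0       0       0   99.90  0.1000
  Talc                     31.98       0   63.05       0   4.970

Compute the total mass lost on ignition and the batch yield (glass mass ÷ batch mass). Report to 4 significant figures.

All internal work holds exact precision all the way through — rounding to four significant digits governs each in-between result as shown; every reported figure is rounded exactly once. The derived quantities (totals, four oxide percentages, LOI, the yield, net glass mass) are rebuilt in full precision using the weight values per 1488 pbw of glass, exactly as printed in the problem or the answer.
Per-material ignition loss:
  Dead-burnt magnesia: 207.5 × 0.01510 = 3.133 pbw
  Silica sand: 463.6 × 0.002000 = 0.9272 pbw
  Lead monoxide: 527.5 × 0.001000 = 0.5275 pbw
  Talc: 309.6 × 0.04970 = 15.39 pbw
Total LOI = 19.98 pbw
Glass = batch − LOI = 1508 − 19.98 = 1488 pbw

LOI loss = 19.98 pbw; glass = 1488 pbw; yield = 98.68%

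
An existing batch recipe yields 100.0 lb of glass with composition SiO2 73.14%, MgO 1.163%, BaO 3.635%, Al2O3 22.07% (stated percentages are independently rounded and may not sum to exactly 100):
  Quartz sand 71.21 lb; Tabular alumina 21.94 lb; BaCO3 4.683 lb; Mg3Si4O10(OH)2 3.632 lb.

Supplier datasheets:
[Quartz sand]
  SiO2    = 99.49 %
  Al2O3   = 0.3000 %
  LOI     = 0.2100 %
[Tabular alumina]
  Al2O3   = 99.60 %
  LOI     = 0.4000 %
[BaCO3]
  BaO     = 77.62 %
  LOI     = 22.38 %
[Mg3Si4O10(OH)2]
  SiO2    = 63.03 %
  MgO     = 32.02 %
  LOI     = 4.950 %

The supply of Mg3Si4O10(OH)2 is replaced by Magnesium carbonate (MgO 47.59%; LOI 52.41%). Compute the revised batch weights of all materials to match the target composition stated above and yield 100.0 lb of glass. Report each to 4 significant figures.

Each numeric step holds full precision at each step. Mid-chain values appear rounded off to 4 significant figures within the worked lines; every reported value takes a single rounding. All derived quantities (the yield, the totals, four oxide percentages, net glass mass, LOI) are carried in full float precision from the batch weights for 100.0 lb of glass, as set out in problem or answer.
The oxide mass targets at 100.0 lb glass:
  SiO2: 73.14% × 100.0 = 73.14 lb
  MgO: 1.163% × 100.0 = 1.163 lb
  BaO: 3.635% × 100.0 = 3.635 lb
  Al2O3: 22.07% × 100.0 = 22.07 lb
Verifying the oxide balance with the batch weights as given, for the quoted basis mass (summed amounts equal target values inside rounding margins):
  SiO2: 73.51·0.9949 = 73.14 lb (target 73.14 lb)
  MgO: 2.444·0.4759 = 1.163 lb (target 1.163 lb)
  BaO: 4.683·0.7762 = 3.635 lb (target 3.635 lb)
  Al2O3: 73.51·0.003000 + 21.94·0.9960 = 22.07 lb (target 22.07 lb)
The glass-mass cross-check: the batch minus its LOI: 100.0 lb (oxide target masses add up to 100.0 lb; stated basis 100.0 lb — rounding explains the deltas).
Whole-batch sum: Σ batch = 102.6 lb; Σ batch·LOI gives LOI loss = 2.571 lb; as yield: glass ÷ batch → 97.49%.

Revised batch per 100.0 lb glass:
  Quartz sand: 73.51 lb
  Tabular alumina: 21.94 lb
  BaCO3: 4.683 lb
  Magnesium carbonate: 2.444 lb
Total batch = 102.6 lb; LOI loss = 2.571 lb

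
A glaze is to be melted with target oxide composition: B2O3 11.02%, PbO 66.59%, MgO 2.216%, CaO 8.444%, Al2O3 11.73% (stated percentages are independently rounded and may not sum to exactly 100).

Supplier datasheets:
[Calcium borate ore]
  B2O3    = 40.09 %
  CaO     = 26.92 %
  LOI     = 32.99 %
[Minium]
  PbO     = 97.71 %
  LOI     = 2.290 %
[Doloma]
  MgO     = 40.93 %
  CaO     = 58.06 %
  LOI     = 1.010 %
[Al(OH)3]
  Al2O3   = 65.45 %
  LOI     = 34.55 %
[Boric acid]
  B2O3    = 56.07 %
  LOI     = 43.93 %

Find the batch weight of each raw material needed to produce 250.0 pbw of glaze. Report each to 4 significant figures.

Batch per 250.0 pbw glaze:
  Calcium borate ore: 49.23 pbw
  Minium: 170.4 pbw
  Doloma: 13.54 pbw
  Al(OH)3: 44.81 pbw
  Boric acid: 13.94 pbw
Total batch = 291.9 pbw; LOI loss = 41.89 pbw; yield = 85.65%

Values along the way are displayed (rounded to 4 significant figures) within the worked lines — each numeric step keeps full float precision end to end; every reported figure receives exactly one rounding — derived quantities, which include ignition loss, the totals, yield, five oxide percentages, glass mass, are recomputed at full precision, as written in the problem or answer text, from the batch weights per 250.0 pbw of glass.
The oxide mass targets at 250.0 pbw glaze:
  B2O3: 11.02% × 250.0 = 27.55 pbw
  PbO: 66.59% × 250.0 = 166.5 pbw
  MgO: 2.216% × 250.0 = 5.540 pbw
  CaO: 8.444% × 250.0 = 21.11 pbw
  Al2O3: 11.73% × 250.0 = 29.32 pbw
Checking each oxide sum applying the batch weights above, for the quoted basis mass (sums match the target masses within answer rounding):
  B2O3: 49.23·0.4009 + 13.94·0.5607 = 27.55 pbw (target 27.55 pbw)
  PbO: 170.4·0.9771 = 166.5 pbw (target 166.5 pbw)
  MgO: 13.54·0.4093 = 5.542 pbw (target 5.540 pbw)
  CaO: 49.23·0.2692 + 13.54·0.5806 = 21.11 pbw (target 21.11 pbw)
  Al2O3: 44.81·0.6545 = 29.33 pbw (target 29.32 pbw)
The glass-mass cross-check: Σ batch − LOI loss = 250.0 pbw (per-oxide target masses sum to 250.0 pbw; basis as stated: 250.0 pbw — differing by rounding only).
Summing the batch: Σ batch = 291.9 pbw; ignition loss, Σ(batch × LOI) = 41.89 pbw; as yield: glass ÷ batch → 85.65%.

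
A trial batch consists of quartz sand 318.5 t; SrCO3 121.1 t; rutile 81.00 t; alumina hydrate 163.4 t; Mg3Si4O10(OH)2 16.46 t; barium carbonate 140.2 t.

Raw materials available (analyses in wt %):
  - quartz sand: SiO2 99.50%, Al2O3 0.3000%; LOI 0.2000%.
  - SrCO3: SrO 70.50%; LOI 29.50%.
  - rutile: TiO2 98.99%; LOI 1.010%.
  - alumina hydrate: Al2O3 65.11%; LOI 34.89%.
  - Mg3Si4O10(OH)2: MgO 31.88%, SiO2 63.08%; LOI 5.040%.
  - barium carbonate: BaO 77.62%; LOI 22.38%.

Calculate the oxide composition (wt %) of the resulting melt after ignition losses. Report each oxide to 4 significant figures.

The intermediate values are printed, with 4-significant-digit rounding, on the page; each numeric step keeps full float precision throughout. A single rounding finalizes each reported result; all derived quantities, including six oxide percentages, glass mass, yield, ignition loss, the totals, are computed from the batch weights on 714.3 t of glass in full float precision exactly as shown in the problem or answer text.
Per-oxide mass from batch:
  MgO: 16.46·0.3188 = 5.247 t
  SiO2: 318.5·0.9950 + 16.46·0.6308 = 327.3 t
  TiO2: 81.00·0.9899 = 80.18 t
  Al2O3: 318.5·0.003000 + 163.4·0.6511 = 107.3 t
  BaO: 140.2·0.7762 = 108.8 t
  SrO: 121.1·0.7050 = 85.38 t
LOI: 318.5·0.002000 + 121.1·0.2950 + 81.00·0.01010 + 163.4·0.3489 + 16.46·0.05040 + 140.2·0.2238 = 126.4 t
The glass mass, total less LOI, = 840.7 − 126.4 = 714.3 t (matching Σ of the oxides)
wt % = 100 × oxide mass / glass mass

Glass mass = 714.3 t (batch 840.7 − LOI 126.4).
Composition: MgO 0.7347%, SiO2 45.82%, TiO2 11.23%, Al2O3 15.03%, BaO 15.24%, SrO 11.95%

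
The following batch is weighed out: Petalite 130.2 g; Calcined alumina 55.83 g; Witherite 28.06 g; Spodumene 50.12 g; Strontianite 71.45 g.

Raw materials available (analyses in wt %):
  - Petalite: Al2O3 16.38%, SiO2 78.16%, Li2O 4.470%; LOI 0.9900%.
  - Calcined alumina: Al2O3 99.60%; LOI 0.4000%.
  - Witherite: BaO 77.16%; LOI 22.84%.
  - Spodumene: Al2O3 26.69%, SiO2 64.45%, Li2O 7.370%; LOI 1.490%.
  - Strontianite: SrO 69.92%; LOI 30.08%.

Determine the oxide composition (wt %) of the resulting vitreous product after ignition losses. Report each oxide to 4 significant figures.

Glass mass = 305.5 g (batch 335.7 − LOI 30.16).
Composition: Al2O3 29.56%, SiO2 43.88%, BaO 7.087%, Li2O 3.114%, SrO 16.35%

Each numeric step runs at full float precision at all times. Intermediates are shown (rounded to four significant digits) across the worked steps — every reported result is rounded only once; all derived quantities, which include LOI, totals, five oxide percentages, glass mass, the yield, are recomputed in full float precision, as written in question or answer, starting from the weights at 305.5 g of glass.
Oxide-by-oxide delivered mass:
  Al2O3: 130.2·0.1638 + 55.83·0.9960 + 50.12·0.2669 = 90.31 g
  SiO2: 130.2·0.7816 + 50.12·0.6445 = 134.1 g
  BaO: 28.06·0.7716 = 21.65 g
  Li2O: 130.2·0.04470 + 50.12·0.07370 = 9.514 g
  SrO: 71.45·0.6992 = 49.96 g
LOI: 130.2·0.009900 + 55.83·0.004000 + 28.06·0.2284 + 50.12·0.01490 + 71.45·0.3008 = 30.16 g
Glass mass = batch − LOI = 335.7 − 30.16 = 305.5 g (= the summed oxide contributions)
percent by weight: oxide/glass ×100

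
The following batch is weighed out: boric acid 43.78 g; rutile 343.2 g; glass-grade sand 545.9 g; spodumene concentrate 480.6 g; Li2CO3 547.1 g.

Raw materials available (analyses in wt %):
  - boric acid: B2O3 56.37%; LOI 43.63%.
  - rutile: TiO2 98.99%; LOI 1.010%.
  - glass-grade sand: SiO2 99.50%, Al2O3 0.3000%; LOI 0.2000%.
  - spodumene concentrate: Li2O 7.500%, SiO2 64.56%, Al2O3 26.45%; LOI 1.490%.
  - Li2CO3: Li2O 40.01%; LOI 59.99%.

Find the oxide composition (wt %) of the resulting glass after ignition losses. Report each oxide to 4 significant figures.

In-progress results are displayed with 4-significant-digit rounding in the working — the working math holds full float precision end to end; a single rounding completes every reported figure — the derived quantities (five oxide percentages, the yield, totals, ignition loss, net glass mass) are computed at full float precision starting from the weights on 1602 g of glass precisely as stated by the question or the answer.
Oxide masses out of the charge:
  B2O3: 43.78·0.5637 = 24.68 g
  Li2O: 480.6·0.07500 + 547.1·0.4001 = 254.9 g
  TiO2: 343.2·0.9899 = 339.7 g
  SiO2: 545.9·0.9950 + 480.6·0.6456 = 853.4 g
  Al2O3: 545.9·0.003000 + 480.6·0.2645 = 128.8 g
LOI: 43.78·0.4363 + 343.2·0.01010 + 545.9·0.002000 + 480.6·0.01490 + 547.1·0.5999 = 359.0 g
Net of LOI, the glass mass = 1961 − 359.0 = 1602 g (consistent with Σ oxide mass)
wt %: oxide over glass, times 100

Glass mass = 1602 g (batch 1961 − LOI 359.0).
Composition: B2O3 1.541%, Li2O 15.92%, TiO2 21.21%, SiO2 53.29%, Al2O3 8.039%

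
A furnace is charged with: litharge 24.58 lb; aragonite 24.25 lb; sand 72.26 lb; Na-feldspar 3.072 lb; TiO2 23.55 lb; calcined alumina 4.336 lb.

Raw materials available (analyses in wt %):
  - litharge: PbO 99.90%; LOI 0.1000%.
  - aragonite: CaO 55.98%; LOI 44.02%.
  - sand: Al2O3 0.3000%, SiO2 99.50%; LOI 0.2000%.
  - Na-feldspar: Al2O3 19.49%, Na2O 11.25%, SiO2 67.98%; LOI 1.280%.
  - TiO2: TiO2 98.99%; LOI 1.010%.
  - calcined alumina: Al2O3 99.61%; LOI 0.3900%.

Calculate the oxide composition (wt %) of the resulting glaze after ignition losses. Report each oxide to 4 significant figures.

Glass mass = 140.9 lb (batch 152.0 − LOI 11.14).
Composition: PbO 17.43%, Al2O3 3.644%, CaO 9.634%, TiO2 16.54%, Na2O 0.2453%, SiO2 52.51%

The working math maintains full precision through the solve. Mid-chain values are displayed (rounded to four significant digits) as written; each reported value includes exactly one rounding. All derived quantities, including ignition loss, six oxide percentages, net glass mass, the yield, the totals, are computed starting from the weights on 140.9 lb of glass in full float precision, exactly as shown in the problem or the answer.
What the batch supplies per oxide:
  PbO: 24.58·0.9990 = 24.56 lb
  Al2O3: 72.26·0.003000 + 3.072·0.1949 + 4.336·0.9961 = 5.135 lb
  CaO: 24.25·0.5598 = 13.58 lb
  TiO2: 23.55·0.9899 = 23.31 lb
  Na2O: 3.072·0.1125 = 0.3456 lb
  SiO2: 72.26·0.9950 + 3.072·0.6798 = 73.99 lb
LOI: 24.58·0.001000 + 24.25·0.4402 + 72.26·0.002000 + 3.072·0.01280 + 23.55·0.01010 + 4.336·0.003900 = 11.14 lb
Glass mass = batch − LOI = 152.0 − 11.14 = 140.9 lb (the oxide masses sum to this)
percent by weight: oxide/glass ×100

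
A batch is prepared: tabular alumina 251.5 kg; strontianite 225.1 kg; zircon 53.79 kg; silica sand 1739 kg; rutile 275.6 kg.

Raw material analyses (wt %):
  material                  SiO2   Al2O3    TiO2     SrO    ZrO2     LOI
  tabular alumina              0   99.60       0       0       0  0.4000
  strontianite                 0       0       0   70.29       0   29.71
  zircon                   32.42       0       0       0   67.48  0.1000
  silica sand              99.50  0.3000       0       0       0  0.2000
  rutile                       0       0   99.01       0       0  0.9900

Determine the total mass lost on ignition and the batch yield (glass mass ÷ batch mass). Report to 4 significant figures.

Working values are printed (rounded to four significant figures) as written. All internal work maintains full precision from first step to last — a single rounding produces every reported result — all derived quantities (glass mass, LOI, the yield, the totals, five oxide percentages) are carried at full float precision using the weight values per 2471 kg of glass, as quoted within question or answer.
Each material's LOI contribution:
  tabular alumina: 251.5 × 0.004000 = 1.006 kg
  strontianite: 225.1 × 0.2971 = 66.88 kg
  zircon: 53.79 × 0.001000 = 0.05379 kg
  silica sand: 1739 × 0.002000 = 3.478 kg
  rutile: 275.6 × 0.009900 = 2.728 kg
Total LOI = 74.14 kg
Glass = batch − LOI = 2545 − 74.14 = 2471 kg

LOI loss = 74.14 kg; glass = 2471 kg; yield = 97.09%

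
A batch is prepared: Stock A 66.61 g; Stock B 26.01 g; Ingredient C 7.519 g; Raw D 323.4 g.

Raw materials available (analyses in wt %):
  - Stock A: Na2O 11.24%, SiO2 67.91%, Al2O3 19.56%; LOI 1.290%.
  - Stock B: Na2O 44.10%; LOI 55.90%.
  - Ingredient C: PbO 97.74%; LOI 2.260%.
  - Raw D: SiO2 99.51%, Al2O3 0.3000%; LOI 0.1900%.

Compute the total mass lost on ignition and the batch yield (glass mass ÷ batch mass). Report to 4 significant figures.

Exact precision is carried through the solve. Values along the way are displayed with 4-significant-digit rounding on the page. A single rounding finalizes each reported value. The derived quantities (LOI, net glass mass, yield, the totals, four oxide percentages) are recomputed in exact precision from the batch weights on 407.4 g of glass, as set out in the problem or answer text.
Material-by-material LOI:
  Stock A: 66.61 × 0.01290 = 0.8593 g
  Stock B: 26.01 × 0.5590 = 14.54 g
  Ingredient C: 7.519 × 0.02260 = 0.1699 g
  Raw D: 323.4 × 0.001900 = 0.6145 g
Total LOI = 16.18 g
Glass = batch − LOI = 423.5 − 16.18 = 407.4 g

LOI loss = 16.18 g; glass = 407.4 g; yield = 96.18%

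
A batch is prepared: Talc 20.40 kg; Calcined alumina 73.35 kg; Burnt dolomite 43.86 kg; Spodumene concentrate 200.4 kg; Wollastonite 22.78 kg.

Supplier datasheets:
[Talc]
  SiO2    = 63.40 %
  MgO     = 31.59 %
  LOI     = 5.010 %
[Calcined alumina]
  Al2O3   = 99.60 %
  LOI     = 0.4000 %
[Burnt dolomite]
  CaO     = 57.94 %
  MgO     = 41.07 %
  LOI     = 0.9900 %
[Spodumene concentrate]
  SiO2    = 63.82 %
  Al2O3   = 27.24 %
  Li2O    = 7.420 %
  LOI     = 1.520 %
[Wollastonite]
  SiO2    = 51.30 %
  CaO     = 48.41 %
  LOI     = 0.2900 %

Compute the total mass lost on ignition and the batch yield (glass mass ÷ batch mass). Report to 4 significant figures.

LOI loss = 4.862 kg; glass = 355.9 kg; yield = 98.65%

In-progress results are shown rounded to 4 significant digits in the working; each numeric step maintains exact precision from first step to last. Each reported value receives exactly one rounding — the derived quantities are computed at full float precision (ignition loss, glass mass, the totals, the five compositions, yield) from the batch weights at 355.9 kg of glass, as given in the problem or answer text.
Per-material ignition loss:
  Talc: 20.40 × 0.05010 = 1.022 kg
  Calcined alumina: 73.35 × 0.004000 = 0.2934 kg
  Burnt dolomite: 43.86 × 0.009900 = 0.4342 kg
  Spodumene concentrate: 200.4 × 0.01520 = 3.046 kg
  Wollastonite: 22.78 × 0.002900 = 0.06606 kg
Total LOI = 4.862 kg
Glass = batch − LOI = 360.8 − 4.862 = 355.9 kg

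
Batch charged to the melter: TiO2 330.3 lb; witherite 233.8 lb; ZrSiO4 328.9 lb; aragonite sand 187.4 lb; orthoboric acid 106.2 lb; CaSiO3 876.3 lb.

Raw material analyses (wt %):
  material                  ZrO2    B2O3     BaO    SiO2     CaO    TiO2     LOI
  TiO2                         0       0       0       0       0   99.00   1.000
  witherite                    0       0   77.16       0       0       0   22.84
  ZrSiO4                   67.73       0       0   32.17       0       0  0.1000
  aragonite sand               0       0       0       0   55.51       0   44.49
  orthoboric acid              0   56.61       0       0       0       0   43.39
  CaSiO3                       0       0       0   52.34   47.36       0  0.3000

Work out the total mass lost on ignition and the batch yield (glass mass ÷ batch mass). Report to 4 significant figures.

LOI loss = 189.1 lb; glass = 1874 lb; yield = 90.83%

All internal work holds full precision in all steps — in-progress results are displayed rounded off to 4 significant digits within the worked lines. Exactly one rounding goes into each reported result — derived quantities are computed starting from the weights per 1874 lb of glass at full float precision (net glass mass, the totals, the six compositions, yield, LOI) precisely as stated by the problem or answer text.
Each material's LOI contribution:
  TiO2: 330.3 × 0.01000 = 3.303 lb
  witherite: 233.8 × 0.2284 = 53.40 lb
  ZrSiO4: 328.9 × 0.001000 = 0.3289 lb
  aragonite sand: 187.4 × 0.4449 = 83.37 lb
  orthoboric acid: 106.2 × 0.4339 = 46.08 lb
  CaSiO3: 876.3 × 0.003000 = 2.629 lb
Total LOI = 189.1 lb
Glass = batch − LOI = 2063 − 189.1 = 1874 lb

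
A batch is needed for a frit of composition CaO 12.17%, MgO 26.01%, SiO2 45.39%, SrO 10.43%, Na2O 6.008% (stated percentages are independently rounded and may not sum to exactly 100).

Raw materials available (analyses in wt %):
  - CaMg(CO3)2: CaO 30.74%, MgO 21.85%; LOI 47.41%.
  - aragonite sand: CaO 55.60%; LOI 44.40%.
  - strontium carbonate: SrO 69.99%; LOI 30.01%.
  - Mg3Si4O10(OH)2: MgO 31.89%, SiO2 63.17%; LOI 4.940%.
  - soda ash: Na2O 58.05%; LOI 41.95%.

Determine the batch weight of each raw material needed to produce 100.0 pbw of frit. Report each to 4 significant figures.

All arithmetic carries exact precision end to end. Values along the way appear rounded to 4 significant figures in the printout. Each reported result is rounded once only. Derived quantities, which include the five compositions, glass mass, the totals, yield, ignition loss, are re-derived at full precision, precisely as stated by the problem or the answer, starting from the weights per 100.0 pbw of glass.
Per-oxide target masses for 100.0 pbw frit:
  CaO: 12.17% × 100.0 = 12.17 pbw
  MgO: 26.01% × 100.0 = 26.01 pbw
  SiO2: 45.39% × 100.0 = 45.39 pbw
  SrO: 10.43% × 100.0 = 10.43 pbw
  Na2O: 6.008% × 100.0 = 6.008 pbw
Per-oxide balance check using the reported weights, under the basis named above (every target is met by its sum net of answer rounding effects):
  CaO: 14.17·0.3074 + 14.05·0.5560 = 12.17 pbw (target 12.17 pbw)
  MgO: 14.17·0.2185 + 71.85·0.3189 = 26.01 pbw (target 26.01 pbw)
  SiO2: 71.85·0.6317 = 45.39 pbw (target 45.39 pbw)
  SrO: 14.90·0.6999 = 10.43 pbw (target 10.43 pbw)
  Na2O: 10.35·0.5805 = 6.008 pbw (target 6.008 pbw)
Auditing the glass mass value: whole batch net of LOI = 100.0 pbw (summing oxide targets gives 100.0 pbw; against the stated basis, 100.0 pbw — deltas are rounding alone).
Batch total: Σ batch = 125.3 pbw; LOI loss = Σ batch·LOI = 25.32 pbw; yield = glass ÷ total batch = 79.80%.

Batch per 100.0 pbw frit:
  CaMg(CO3)2: 14.17 pbw
  aragonite sand: 14.05 pbw
  strontium carbonate: 14.90 pbw
  Mg3Si4O10(OH)2: 71.85 pbw
  soda ash: 10.35 pbw
Total batch = 125.3 pbw; LOI loss = 25.32 pbw; yield = 79.80%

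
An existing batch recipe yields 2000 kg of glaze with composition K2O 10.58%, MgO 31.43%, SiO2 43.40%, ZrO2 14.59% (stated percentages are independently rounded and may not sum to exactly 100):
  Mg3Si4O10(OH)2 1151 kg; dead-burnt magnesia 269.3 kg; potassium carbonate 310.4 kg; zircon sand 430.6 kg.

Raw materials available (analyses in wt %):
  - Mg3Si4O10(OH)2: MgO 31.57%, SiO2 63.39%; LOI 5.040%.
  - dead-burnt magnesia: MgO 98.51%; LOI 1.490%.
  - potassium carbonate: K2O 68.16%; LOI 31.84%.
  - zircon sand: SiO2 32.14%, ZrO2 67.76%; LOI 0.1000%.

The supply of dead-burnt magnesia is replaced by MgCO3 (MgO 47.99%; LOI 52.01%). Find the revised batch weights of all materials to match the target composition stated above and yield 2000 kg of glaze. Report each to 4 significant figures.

Every computation keeps full precision from start to finish — mid-chain values are printed rounded to four significant digits in the printout; exactly one rounding lands on every reported value — the derived quantities are recomputed from the batch weights on 2000 kg of glass in exact precision (ignition loss, the totals, the yield, four oxide percentages, glass mass) exactly as printed in the problem or the answer.
Target oxide masses per 2000 kg glaze:
  K2O: 10.58% × 2000 = 211.6 kg
  MgO: 31.43% × 2000 = 628.6 kg
  SiO2: 43.40% × 2000 = 868.0 kg
  ZrO2: 14.59% × 2000 = 291.8 kg
A balance pass over the oxides, applying the batch weights above, for the quoted basis mass (summed amounts equal target values within answer rounding):
  K2O: 310.4·0.6816 = 211.6 kg (target 211.6 kg)
  MgO: 1151·0.3157 + 552.7·0.4799 = 628.6 kg (target 628.6 kg)
  SiO2: 1151·0.6339 + 430.6·0.3214 = 868.0 kg (target 868.0 kg)
  ZrO2: 430.6·0.6776 = 291.8 kg (target 291.8 kg)
Glass-mass closure: the batch minus its LOI: 2000 kg (oxide target masses add up to 2000 kg; stated basis 2000 kg — gaps are rounding artifacts).
Total batch = Σ batch = 2445 kg; Σ batch·LOI gives LOI loss = 444.7 kg; the yield ratio, glass ÷ batch: 81.81%.

Revised batch per 2000 kg glaze:
  Mg3Si4O10(OH)2: 1151 kg
  MgCO3: 552.7 kg
  potassium carbonate: 310.4 kg
  zircon sand: 430.6 kg
Total batch = 2445 kg; LOI loss = 444.7 kg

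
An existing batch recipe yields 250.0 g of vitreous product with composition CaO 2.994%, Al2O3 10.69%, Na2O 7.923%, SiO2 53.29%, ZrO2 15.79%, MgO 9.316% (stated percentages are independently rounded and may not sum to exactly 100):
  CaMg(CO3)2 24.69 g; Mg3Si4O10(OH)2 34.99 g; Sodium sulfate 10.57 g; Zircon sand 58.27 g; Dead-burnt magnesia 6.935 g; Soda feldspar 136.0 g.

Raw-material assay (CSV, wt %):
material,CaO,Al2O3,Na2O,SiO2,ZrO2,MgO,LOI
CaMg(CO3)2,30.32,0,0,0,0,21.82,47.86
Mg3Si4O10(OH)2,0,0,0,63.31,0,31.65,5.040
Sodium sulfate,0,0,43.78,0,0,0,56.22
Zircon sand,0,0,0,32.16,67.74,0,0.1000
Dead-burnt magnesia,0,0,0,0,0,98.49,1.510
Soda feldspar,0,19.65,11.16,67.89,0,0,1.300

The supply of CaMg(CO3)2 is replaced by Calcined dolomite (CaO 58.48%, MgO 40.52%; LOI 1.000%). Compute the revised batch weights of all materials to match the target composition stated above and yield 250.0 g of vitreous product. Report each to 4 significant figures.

Revised batch per 250.0 g vitreous product:
  Calcined dolomite: 12.80 g
  Mg3Si4O10(OH)2: 34.99 g
  Sodium sulfate: 10.57 g
  Zircon sand: 58.27 g
  Dead-burnt magnesia: 7.138 g
  Soda feldspar: 136.0 g
Total batch = 259.8 g; LOI loss = 9.768 g

All arithmetic runs at exact precision from start to finish. Rounding to 4 significant figures governs every mid-chain value as displayed — every reported number is rounded exactly once; all derived quantities are carried from the batch weights per 250.0 g of glass in exact precision (ignition loss, yield, glass mass, the totals, six oxide percentages) as written in either problem or answer.
Per-oxide target masses for 250.0 g vitreous product:
  CaO: 2.994% × 250.0 = 7.485 g
  Al2O3: 10.69% × 250.0 = 26.72 g
  Na2O: 7.923% × 250.0 = 19.81 g
  SiO2: 53.29% × 250.0 = 133.2 g
  ZrO2: 15.79% × 250.0 = 39.48 g
  MgO: 9.316% × 250.0 = 23.29 g
Per-oxide balance check per the reported batch figures, for the quoted basis mass (sum by sum, the targets are met within answer rounding):
  CaO: 12.80·0.5848 = 7.485 g (target 7.485 g)
  Al2O3: 136.0·0.1965 = 26.72 g (target 26.72 g)
  Na2O: 10.57·0.4378 + 136.0·0.1116 = 19.81 g (target 19.81 g)
  SiO2: 34.99·0.6331 + 58.27·0.3216 + 136.0·0.6789 = 133.2 g (target 133.2 g)
  ZrO2: 58.27·0.6774 = 39.47 g (target 39.48 g)
  MgO: 12.80·0.4052 + 34.99·0.3165 + 7.138·0.9849 = 23.29 g (target 23.29 g)
Glass-mass bookkeeping: the batch minus its LOI: 250.0 g (the Σ of target masses is 250.0 g; basis as stated: 250.0 g — differing by rounding only).
Adding the batch up: Σ batch = 259.8 g; loss to ignition Σ batch·LOI = 9.768 g; yield, glass over the total, = 96.24%.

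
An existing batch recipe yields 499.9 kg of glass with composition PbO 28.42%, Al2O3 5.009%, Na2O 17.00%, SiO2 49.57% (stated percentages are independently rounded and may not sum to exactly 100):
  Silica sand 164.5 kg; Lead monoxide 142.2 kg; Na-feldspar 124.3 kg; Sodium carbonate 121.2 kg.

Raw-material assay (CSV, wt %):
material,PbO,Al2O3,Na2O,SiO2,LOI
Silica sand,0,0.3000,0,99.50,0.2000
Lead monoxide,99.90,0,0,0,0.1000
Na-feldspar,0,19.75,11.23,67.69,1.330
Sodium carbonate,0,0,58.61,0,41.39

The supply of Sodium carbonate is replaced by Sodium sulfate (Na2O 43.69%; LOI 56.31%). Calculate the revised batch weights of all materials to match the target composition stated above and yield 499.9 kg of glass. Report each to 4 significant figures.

Revised batch per 499.9 kg glass:
  Silica sand: 164.5 kg
  Lead monoxide: 142.2 kg
  Na-feldspar: 124.3 kg
  Sodium sulfate: 162.6 kg
Total batch = 593.6 kg; LOI loss = 93.68 kg

All arithmetic maintains full float precision all the way through — in-progress results are shown (rounded to 4 significant digits) in the working; exactly one rounding goes into each reported figure; the derived quantities (net glass mass, the four compositions, yield, totals, LOI) are rebuilt from the batch weights on 499.9 kg of glass in full float precision exactly as shown in problem or answer.
Oxide mass targets, per 499.9 kg glass:
  PbO: 28.42% × 499.9 = 142.1 kg
  Al2O3: 5.009% × 499.9 = 25.04 kg
  Na2O: 17.00% × 499.9 = 84.98 kg
  SiO2: 49.57% × 499.9 = 247.8 kg
Oxide-by-oxide audit from the weights as reported, for the quoted basis mass (summed amounts equal target values modulo rounding of the values):
  PbO: 142.2·0.9990 = 142.1 kg (target 142.1 kg)
  Al2O3: 164.5·0.003000 + 124.3·0.1975 = 25.04 kg (target 25.04 kg)
  Na2O: 124.3·0.1123 + 162.6·0.4369 = 85.00 kg (target 84.98 kg)
  SiO2: 164.5·0.9950 + 124.3·0.6769 = 247.8 kg (target 247.8 kg)
The glass-mass cross-check: net batch after ignition = 499.9 kg (the targets, summed, come to 499.9 kg; stated basis 499.9 kg — gaps are rounding artifacts).
Summing the batch: Σ batch = 593.6 kg; LOI removed, Σ of batch·LOI: 93.68 kg; yield, glass over the total, = 84.22%.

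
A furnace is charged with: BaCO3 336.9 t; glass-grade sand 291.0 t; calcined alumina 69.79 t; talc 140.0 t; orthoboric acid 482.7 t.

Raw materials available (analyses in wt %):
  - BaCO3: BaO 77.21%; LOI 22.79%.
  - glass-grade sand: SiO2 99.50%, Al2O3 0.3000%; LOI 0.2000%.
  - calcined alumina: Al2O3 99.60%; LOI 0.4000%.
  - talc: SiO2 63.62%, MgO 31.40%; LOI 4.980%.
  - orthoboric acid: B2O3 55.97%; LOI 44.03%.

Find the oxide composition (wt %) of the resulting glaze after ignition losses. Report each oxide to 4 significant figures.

Intermediates are printed, rounded to 4 significant figures, across the worked steps. All arithmetic maintains full float precision all the way through. Each reported result takes exactly one rounding — the derived quantities are rebuilt from the weighed amounts per 1023 t of glass in full precision (the totals, net glass mass, the five compositions, yield, LOI) exactly as printed in the question or the answer.
Delivered oxide masses:
  SiO2: 291.0·0.9950 + 140.0·0.6362 = 378.6 t
  B2O3: 482.7·0.5597 = 270.2 t
  BaO: 336.9·0.7721 = 260.1 t
  Al2O3: 291.0·0.003000 + 69.79·0.9960 = 70.38 t
  MgO: 140.0·0.3140 = 43.96 t
LOI: 336.9·0.2279 + 291.0·0.002000 + 69.79·0.004000 + 140.0·0.04980 + 482.7·0.4403 = 297.1 t
Net of LOI, the glass mass = 1320 − 297.1 = 1023 t (matching Σ of the oxides)
each wt % is 100 × oxide ÷ glass

Glass mass = 1023 t (batch 1320 − LOI 297.1).
Composition: SiO2 37.00%, B2O3 26.40%, BaO 25.42%, Al2O3 6.878%, MgO 4.296%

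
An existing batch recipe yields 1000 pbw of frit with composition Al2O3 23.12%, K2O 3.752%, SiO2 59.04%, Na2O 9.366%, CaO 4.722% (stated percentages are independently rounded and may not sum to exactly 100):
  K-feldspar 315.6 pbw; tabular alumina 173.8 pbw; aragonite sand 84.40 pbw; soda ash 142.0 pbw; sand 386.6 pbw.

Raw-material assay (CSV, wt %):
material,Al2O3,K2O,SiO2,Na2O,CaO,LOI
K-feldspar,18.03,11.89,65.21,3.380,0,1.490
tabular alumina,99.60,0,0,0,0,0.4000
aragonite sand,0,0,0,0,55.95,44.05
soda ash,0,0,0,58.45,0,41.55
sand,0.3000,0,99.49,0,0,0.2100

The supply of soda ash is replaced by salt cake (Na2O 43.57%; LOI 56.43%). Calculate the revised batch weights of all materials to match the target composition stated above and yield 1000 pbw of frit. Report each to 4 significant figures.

Revised batch per 1000 pbw frit:
  K-feldspar: 315.6 pbw
  tabular alumina: 173.8 pbw
  aragonite sand: 84.40 pbw
  salt cake: 190.5 pbw
  sand: 386.6 pbw
Total batch = 1151 pbw; LOI loss = 150.9 pbw

Working values are displayed (rounded to four significant figures) as written — every computation runs at exact precision end to end — a single rounding yields each reported value — the derived quantities are computed in full precision (the totals, net glass mass, the yield, ignition loss, five oxide percentages) from the batch weights for 1000 pbw of glass as written in question or answer.
The oxide mass targets at 1000 pbw frit:
  Al2O3: 23.12% × 1000 = 231.2 pbw
  K2O: 3.752% × 1000 = 37.52 pbw
  SiO2: 59.04% × 1000 = 590.4 pbw
  Na2O: 9.366% × 1000 = 93.66 pbw
  CaO: 4.722% × 1000 = 47.22 pbw
Oxide-by-oxide audit applying the batch weights above, per the basis as stated (oxide sums agree with the targets up to rounding of the answer):
  Al2O3: 315.6·0.1803 + 173.8·0.9960 + 386.6·0.003000 = 231.2 pbw (target 231.2 pbw)
  K2O: 315.6·0.1189 = 37.52 pbw (target 37.52 pbw)
  SiO2: 315.6·0.6521 + 386.6·0.9949 = 590.4 pbw (target 590.4 pbw)
  Na2O: 315.6·0.03380 + 190.5·0.4357 = 93.67 pbw (target 93.66 pbw)
  CaO: 84.40·0.5595 = 47.22 pbw (target 47.22 pbw)
Glass mass check: total batch − LOI = 1000 pbw (summing oxide targets gives 1000 pbw; basis as stated: 1000 pbw — deltas are rounding alone).
Summing the batch: Σ batch = 1151 pbw; ignition loss, Σ(batch × LOI) = 150.9 pbw; yield: glass divided by total = 86.89%.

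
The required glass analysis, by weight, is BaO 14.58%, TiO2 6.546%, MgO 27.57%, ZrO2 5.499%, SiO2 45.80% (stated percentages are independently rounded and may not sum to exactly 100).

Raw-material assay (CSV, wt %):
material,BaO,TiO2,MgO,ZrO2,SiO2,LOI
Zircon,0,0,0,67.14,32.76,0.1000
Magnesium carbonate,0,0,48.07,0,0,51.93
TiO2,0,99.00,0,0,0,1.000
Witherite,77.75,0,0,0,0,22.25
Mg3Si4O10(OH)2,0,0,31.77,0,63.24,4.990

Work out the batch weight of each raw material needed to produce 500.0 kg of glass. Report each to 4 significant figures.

Values along the way appear, rounded to 4 significant figures, between the steps — all internal work holds exact precision in every operation — each reported number takes just one rounding. The derived quantities, including the totals, net glass mass, ignition loss, the yield, five oxide percentages, are carried from the batch weights at 500.0 kg of glass in full float precision as they appear in the question or the answer.
The oxide mass targets at 500.0 kg glass:
  BaO: 14.58% × 500.0 = 72.90 kg
  TiO2: 6.546% × 500.0 = 32.73 kg
  MgO: 27.57% × 500.0 = 137.8 kg
  ZrO2: 5.499% × 500.0 = 27.50 kg
  SiO2: 45.80% × 500.0 = 229.0 kg
Oxide-by-oxide audit given the weights on record, under the basis named above (oxide sums agree with the targets within answer rounding):
  BaO: 93.76·0.7775 = 72.90 kg (target 72.90 kg)
  TiO2: 33.06·0.9900 = 32.73 kg (target 32.73 kg)
  MgO: 61.47·0.4807 + 340.9·0.3177 = 137.9 kg (target 137.8 kg)
  ZrO2: 40.95·0.6714 = 27.49 kg (target 27.50 kg)
  SiO2: 40.95·0.3276 + 340.9·0.6324 = 229.0 kg (target 229.0 kg)
Glass-mass closure: Σ batch − LOI loss = 500.0 kg (the targets, summed, come to 500.0 kg; versus the stated basis of 500.0 kg — rounding explains the deltas).
Whole-batch sum: Σ batch = 570.1 kg; LOI removed, Σ of batch·LOI: 70.17 kg; glass ÷ batch gives a yield of 87.69%.

Batch per 500.0 kg glass:
  Zircon: 40.95 kg
  Magnesium carbonate: 61.47 kg
  TiO2: 33.06 kg
  Witherite: 93.76 kg
  Mg3Si4O10(OH)2: 340.9 kg
Total batch = 570.1 kg; LOI loss = 70.17 kg; yield = 87.69%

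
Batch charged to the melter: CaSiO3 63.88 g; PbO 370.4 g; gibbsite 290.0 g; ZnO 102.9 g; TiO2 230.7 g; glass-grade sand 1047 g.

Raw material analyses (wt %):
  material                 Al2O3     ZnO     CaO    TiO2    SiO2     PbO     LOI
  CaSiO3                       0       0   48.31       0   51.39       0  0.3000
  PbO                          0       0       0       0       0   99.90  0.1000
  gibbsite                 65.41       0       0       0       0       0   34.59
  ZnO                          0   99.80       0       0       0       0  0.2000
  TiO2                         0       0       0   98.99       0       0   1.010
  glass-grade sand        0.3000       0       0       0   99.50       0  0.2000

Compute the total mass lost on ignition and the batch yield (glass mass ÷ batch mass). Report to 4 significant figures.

Mid-chain values are displayed (rounded to four significant figures) within the worked lines; full float precision is held in all steps — every reported figure is rounded only once. Derived quantities (net glass mass, the yield, six oxide percentages, LOI, totals) are recomputed at full precision from the batch weights on 1999 g of glass as they appear in the problem or the answer.
Loss on ignition, line by line:
  CaSiO3: 63.88 × 0.003000 = 0.1916 g
  PbO: 370.4 × 0.001000 = 0.3704 g
  gibbsite: 290.0 × 0.3459 = 100.3 g
  ZnO: 102.9 × 0.002000 = 0.2058 g
  TiO2: 230.7 × 0.01010 = 2.330 g
  glass-grade sand: 1047 × 0.002000 = 2.094 g
Total LOI = 105.5 g
Glass = batch − LOI = 2105 − 105.5 = 1999 g

LOI loss = 105.5 g; glass = 1999 g; yield = 94.99%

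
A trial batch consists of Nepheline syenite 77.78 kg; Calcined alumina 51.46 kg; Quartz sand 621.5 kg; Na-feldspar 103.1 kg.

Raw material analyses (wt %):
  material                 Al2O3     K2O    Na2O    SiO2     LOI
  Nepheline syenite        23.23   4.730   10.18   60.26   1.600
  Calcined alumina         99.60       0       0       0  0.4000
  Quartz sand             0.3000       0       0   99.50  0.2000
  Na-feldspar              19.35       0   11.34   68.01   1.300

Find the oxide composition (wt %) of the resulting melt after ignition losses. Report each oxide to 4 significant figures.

Glass mass = 849.8 kg (batch 853.8 − LOI 4.034).
Composition: Al2O3 10.72%, K2O 0.4329%, Na2O 2.308%, SiO2 86.54%

Values along the way are displayed, rounded to four significant figures, when written out. The whole derivation carries full precision end to end; every reported number is rounded only once. All derived quantities, including the four compositions, LOI, the yield, the totals, glass mass, are carried from the batch weights on 849.8 kg of glass in exact precision, as set out in the question or the answer.
Per-oxide mass from batch:
  Al2O3: 77.78·0.2323 + 51.46·0.9960 + 621.5·0.003000 + 103.1·0.1935 = 91.14 kg
  K2O: 77.78·0.04730 = 3.679 kg
  Na2O: 77.78·0.1018 + 103.1·0.1134 = 19.61 kg
  SiO2: 77.78·0.6026 + 621.5·0.9950 + 103.1·0.6801 = 735.4 kg
LOI: 77.78·0.01600 + 51.46·0.004000 + 621.5·0.002000 + 103.1·0.01300 = 4.034 kg
Resulting glass, batch − LOI: 853.8 − 4.034 = 849.8 kg (= Σ oxide masses)
each wt % is 100 × oxide ÷ glass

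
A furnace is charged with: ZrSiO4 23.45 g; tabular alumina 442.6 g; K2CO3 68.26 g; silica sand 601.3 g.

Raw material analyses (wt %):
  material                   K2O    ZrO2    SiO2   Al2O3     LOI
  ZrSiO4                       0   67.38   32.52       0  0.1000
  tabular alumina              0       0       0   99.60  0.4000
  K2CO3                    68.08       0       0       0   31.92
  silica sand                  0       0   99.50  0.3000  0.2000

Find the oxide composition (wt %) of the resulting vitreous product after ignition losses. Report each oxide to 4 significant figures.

Glass mass = 1111 g (batch 1136 − LOI 24.79).
Composition: K2O 4.184%, ZrO2 1.422%, SiO2 54.55%, Al2O3 39.85%

Working values are printed, rounded to four significant digits, across the worked steps; each numeric step maintains full float precision at each step; each reported figure is rounded once only — all derived quantities (ignition loss, yield, the four compositions, glass mass, totals) are re-derived using the weight values on 1111 g of glass at full float precision exactly as shown in problem or answer.
Delivered oxide masses:
  K2O: 68.26·0.6808 = 46.47 g
  ZrO2: 23.45·0.6738 = 15.80 g
  SiO2: 23.45·0.3252 + 601.3·0.9950 = 605.9 g
  Al2O3: 442.6·0.9960 + 601.3·0.003000 = 442.6 g
LOI: 23.45·0.001000 + 442.6·0.004000 + 68.26·0.3192 + 601.3·0.002000 = 24.79 g
Glass = total batch minus LOI = 1136 − 24.79 = 1111 g (= the summed oxide contributions)
oxide / glass × 100 gives the wt %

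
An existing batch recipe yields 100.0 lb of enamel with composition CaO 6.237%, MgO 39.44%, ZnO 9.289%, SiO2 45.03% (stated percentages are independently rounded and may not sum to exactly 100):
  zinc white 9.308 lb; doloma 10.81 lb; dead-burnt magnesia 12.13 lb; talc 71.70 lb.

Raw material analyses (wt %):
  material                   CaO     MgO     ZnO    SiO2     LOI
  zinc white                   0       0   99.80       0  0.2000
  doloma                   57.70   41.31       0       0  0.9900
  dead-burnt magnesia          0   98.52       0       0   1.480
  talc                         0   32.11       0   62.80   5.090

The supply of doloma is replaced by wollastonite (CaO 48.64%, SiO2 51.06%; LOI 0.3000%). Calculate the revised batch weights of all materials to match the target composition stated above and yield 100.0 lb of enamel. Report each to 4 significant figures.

Mid-chain values are printed (rounded to four significant figures) at each printed step; every computation keeps full float precision through the solve; exactly one rounding is applied to every reported value; derived quantities (glass mass, LOI, the totals, four oxide percentages, yield) are carried at full float precision from the weighed amounts at 100.0 lb of glass, as quoted within the problem or the answer.
The oxide mass targets at 100.0 lb enamel:
  CaO: 6.237% × 100.0 = 6.237 lb
  MgO: 39.44% × 100.0 = 39.44 lb
  ZnO: 9.289% × 100.0 = 9.289 lb
  SiO2: 45.03% × 100.0 = 45.03 lb
Balance tally, oxide-wise, applying the batch weights above, at the basis given (delivered sums recover each target modulo rounding of the values):
  CaO: 12.82·0.4864 = 6.236 lb (target 6.237 lb)
  MgO: 20.06·0.9852 + 61.28·0.3211 = 39.44 lb (target 39.44 lb)
  ZnO: 9.308·0.9980 = 9.289 lb (target 9.289 lb)
  SiO2: 12.82·0.5106 + 61.28·0.6280 = 45.03 lb (target 45.03 lb)
Glass-mass closure: total batch − LOI = 99.99 lb (summing oxide targets gives 100.0 lb; basis as stated: 100.0 lb — differing by rounding only).
Batch total: Σ batch = 103.5 lb; ignition loss, Σ(batch × LOI) = 3.473 lb; yield, glass over the total, = 96.64%.

Revised batch per 100.0 lb enamel:
  zinc white: 9.308 lb
  wollastonite: 12.82 lb
  dead-burnt magnesia: 20.06 lb
  talc: 61.28 lb
Total batch = 103.5 lb; LOI loss = 3.473 lb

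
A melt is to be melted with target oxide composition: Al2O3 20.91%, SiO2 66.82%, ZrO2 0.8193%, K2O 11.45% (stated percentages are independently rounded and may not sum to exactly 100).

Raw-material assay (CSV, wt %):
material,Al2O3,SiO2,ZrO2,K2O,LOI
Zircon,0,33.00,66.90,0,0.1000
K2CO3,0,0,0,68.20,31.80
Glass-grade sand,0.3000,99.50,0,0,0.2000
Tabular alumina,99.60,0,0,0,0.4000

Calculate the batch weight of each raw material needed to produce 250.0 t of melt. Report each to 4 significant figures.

Full precision is held all the way through; values along the way are printed rounded off to 4 significant digits between the steps. Every reported number takes a single rounding; the derived quantities, including net glass mass, four oxide percentages, totals, ignition loss, yield, are computed starting from the weights per 250.0 t of glass in exact precision, as quoted within either problem or answer.
Oxide-by-oxide targets in 250.0 t melt:
  Al2O3: 20.91% × 250.0 = 52.28 t
  SiO2: 66.82% × 250.0 = 167.0 t
  ZrO2: 0.8193% × 250.0 = 2.048 t
  K2O: 11.45% × 250.0 = 28.62 t
Verifying the oxide balance applying the batch weights above, against the basis in use (target by target, the sums agree inside rounding margins):
  Al2O3: 166.9·0.003000 + 51.98·0.9960 = 52.27 t (target 52.28 t)
  SiO2: 3.062·0.3300 + 166.9·0.9950 = 167.1 t (target 167.0 t)
  ZrO2: 3.062·0.6690 = 2.048 t (target 2.048 t)
  K2O: 41.97·0.6820 = 28.62 t (target 28.62 t)
Auditing the glass mass value: batch total minus LOI = 250.0 t (targets for the oxides total 250.0 t; the stated basis being 250.0 t — deltas are rounding alone).
Whole-batch sum: Σ batch = 263.9 t; LOI loss = Σ batch·LOI = 13.89 t; as yield: glass ÷ batch → 94.74%.

Batch per 250.0 t melt:
  Zircon: 3.062 t
  K2CO3: 41.97 t
  Glass-grade sand: 166.9 t
  Tabular alumina: 51.98 t
Total batch = 263.9 t; LOI loss = 13.89 t; yield = 94.74%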